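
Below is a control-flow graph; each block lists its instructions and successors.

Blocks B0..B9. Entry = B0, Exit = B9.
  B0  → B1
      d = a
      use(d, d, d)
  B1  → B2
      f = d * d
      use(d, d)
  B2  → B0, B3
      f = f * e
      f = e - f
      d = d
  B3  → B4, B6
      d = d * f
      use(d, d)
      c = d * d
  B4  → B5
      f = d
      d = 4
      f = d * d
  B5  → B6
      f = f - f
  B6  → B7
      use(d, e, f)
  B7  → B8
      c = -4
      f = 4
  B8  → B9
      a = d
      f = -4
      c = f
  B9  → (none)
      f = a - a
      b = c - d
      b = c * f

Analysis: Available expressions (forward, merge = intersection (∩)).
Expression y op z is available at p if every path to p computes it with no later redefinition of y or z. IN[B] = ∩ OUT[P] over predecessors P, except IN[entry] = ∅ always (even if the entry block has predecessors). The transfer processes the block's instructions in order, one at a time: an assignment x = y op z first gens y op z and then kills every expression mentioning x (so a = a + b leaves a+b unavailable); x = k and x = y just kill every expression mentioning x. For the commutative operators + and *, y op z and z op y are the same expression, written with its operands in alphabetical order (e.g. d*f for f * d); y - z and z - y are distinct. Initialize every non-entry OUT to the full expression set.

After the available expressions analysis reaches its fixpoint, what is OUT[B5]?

Converged values:
  B0:  IN={}  OUT={}
  B1:  IN={}  OUT={d*d}
  B2:  IN={d*d}  OUT={}
  B3:  IN={}  OUT={d*d}
  B4:  IN={d*d}  OUT={d*d}
  B5:  IN={d*d}  OUT={d*d}
  B6:  IN={d*d}  OUT={d*d}
  B7:  IN={d*d}  OUT={d*d}
  B8:  IN={d*d}  OUT={d*d}
  B9:  IN={d*d}  OUT={a-a, c*f, c-d, d*d}

Merge at B5: IN[B5] = OUT[B4] = {d*d}
Applying B5's transfer function to that IN value gives OUT[B5] (row B5 above).

Answer: {d*d}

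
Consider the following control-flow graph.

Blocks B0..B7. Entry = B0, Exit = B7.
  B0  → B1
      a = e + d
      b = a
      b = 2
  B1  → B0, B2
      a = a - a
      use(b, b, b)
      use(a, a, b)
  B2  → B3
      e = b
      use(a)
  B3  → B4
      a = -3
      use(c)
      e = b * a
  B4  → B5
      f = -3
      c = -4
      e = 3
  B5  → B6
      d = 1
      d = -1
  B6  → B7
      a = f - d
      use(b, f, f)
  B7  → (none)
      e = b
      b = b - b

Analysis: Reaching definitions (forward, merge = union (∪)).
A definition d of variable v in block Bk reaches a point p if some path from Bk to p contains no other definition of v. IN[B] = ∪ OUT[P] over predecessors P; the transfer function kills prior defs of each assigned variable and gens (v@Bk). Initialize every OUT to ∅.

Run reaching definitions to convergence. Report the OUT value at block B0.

Answer: {a@B0, b@B0}

Derivation:
Converged values:
  B0:   IN={a@B1, b@B0}   OUT={a@B0, b@B0}
  B1:   IN={a@B0, b@B0}   OUT={a@B1, b@B0}
  B2:   IN={a@B1, b@B0}   OUT={a@B1, b@B0, e@B2}
  B3:   IN={a@B1, b@B0, e@B2}   OUT={a@B3, b@B0, e@B3}
  B4:   IN={a@B3, b@B0, e@B3}   OUT={a@B3, b@B0, c@B4, e@B4, f@B4}
  B5:   IN={a@B3, b@B0, c@B4, e@B4, f@B4}   OUT={a@B3, b@B0, c@B4, d@B5, e@B4, f@B4}
  B6:   IN={a@B3, b@B0, c@B4, d@B5, e@B4, f@B4}   OUT={a@B6, b@B0, c@B4, d@B5, e@B4, f@B4}
  B7:   IN={a@B6, b@B0, c@B4, d@B5, e@B4, f@B4}   OUT={a@B6, b@B7, c@B4, d@B5, e@B7, f@B4}

Merge at B0 (entry node, so the boundary value {} is joined with the incoming edge(s)): IN[B0] = {} ⊔ OUT[B1] = {a@B1, b@B0}
Applying B0's transfer function to that IN value gives OUT[B0] (row B0 above).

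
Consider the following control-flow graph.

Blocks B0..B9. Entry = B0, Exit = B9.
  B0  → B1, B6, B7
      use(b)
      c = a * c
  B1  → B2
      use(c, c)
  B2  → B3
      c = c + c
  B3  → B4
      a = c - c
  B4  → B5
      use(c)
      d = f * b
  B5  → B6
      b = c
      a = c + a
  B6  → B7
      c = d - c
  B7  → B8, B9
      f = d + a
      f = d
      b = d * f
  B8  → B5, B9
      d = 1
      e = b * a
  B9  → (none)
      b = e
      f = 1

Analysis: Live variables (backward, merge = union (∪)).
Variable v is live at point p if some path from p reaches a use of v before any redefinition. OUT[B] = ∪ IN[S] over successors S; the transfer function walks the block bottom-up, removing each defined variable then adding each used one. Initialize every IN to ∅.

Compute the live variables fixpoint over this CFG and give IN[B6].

Answer: {a, c, d, e}

Derivation:
Fixpoint table:
  B0:   IN={a, b, c, d, e, f}   OUT={a, b, c, d, e, f}
  B1:   IN={b, c, e, f}   OUT={b, c, e, f}
  B2:   IN={b, c, e, f}   OUT={b, c, e, f}
  B3:   IN={b, c, e, f}   OUT={a, b, c, e, f}
  B4:   IN={a, b, c, e, f}   OUT={a, c, d, e}
  B5:   IN={a, c, d, e}   OUT={a, c, d, e}
  B6:   IN={a, c, d, e}   OUT={a, c, d, e}
  B7:   IN={a, c, d, e}   OUT={a, b, c, e}
  B8:   IN={a, b, c}   OUT={a, c, d, e}
  B9:   IN={e}   OUT={}

Merge at B6: OUT[B6] = IN[B7] = {a, c, d, e}
Applying B6's transfer function to that OUT value gives IN[B6] (row B6 above).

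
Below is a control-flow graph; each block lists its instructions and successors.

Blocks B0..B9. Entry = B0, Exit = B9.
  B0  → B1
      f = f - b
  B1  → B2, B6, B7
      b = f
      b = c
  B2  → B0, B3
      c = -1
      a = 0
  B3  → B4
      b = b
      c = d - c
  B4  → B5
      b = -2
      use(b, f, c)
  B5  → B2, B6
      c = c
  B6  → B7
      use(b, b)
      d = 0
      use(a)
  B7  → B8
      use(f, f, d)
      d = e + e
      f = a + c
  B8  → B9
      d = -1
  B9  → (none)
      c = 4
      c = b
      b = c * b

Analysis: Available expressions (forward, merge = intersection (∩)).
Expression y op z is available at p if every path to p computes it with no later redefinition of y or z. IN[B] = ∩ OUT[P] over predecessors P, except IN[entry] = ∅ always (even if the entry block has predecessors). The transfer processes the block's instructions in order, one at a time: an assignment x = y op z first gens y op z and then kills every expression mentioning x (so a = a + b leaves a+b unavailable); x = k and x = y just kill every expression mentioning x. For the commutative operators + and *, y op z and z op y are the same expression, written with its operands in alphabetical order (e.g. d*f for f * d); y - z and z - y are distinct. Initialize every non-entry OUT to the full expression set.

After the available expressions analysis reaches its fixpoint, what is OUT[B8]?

Answer: {a+c, e+e}

Trace:
Fixpoint table:
  B0:  IN={}  OUT={}
  B1:  IN={}  OUT={}
  B2:  IN={}  OUT={}
  B3:  IN={}  OUT={}
  B4:  IN={}  OUT={}
  B5:  IN={}  OUT={}
  B6:  IN={}  OUT={}
  B7:  IN={}  OUT={a+c, e+e}
  B8:  IN={a+c, e+e}  OUT={a+c, e+e}
  B9:  IN={a+c, e+e}  OUT={e+e}

Merge at B8: IN[B8] = OUT[B7] = {a+c, e+e}
Applying B8's transfer function to that IN value gives OUT[B8] (row B8 above).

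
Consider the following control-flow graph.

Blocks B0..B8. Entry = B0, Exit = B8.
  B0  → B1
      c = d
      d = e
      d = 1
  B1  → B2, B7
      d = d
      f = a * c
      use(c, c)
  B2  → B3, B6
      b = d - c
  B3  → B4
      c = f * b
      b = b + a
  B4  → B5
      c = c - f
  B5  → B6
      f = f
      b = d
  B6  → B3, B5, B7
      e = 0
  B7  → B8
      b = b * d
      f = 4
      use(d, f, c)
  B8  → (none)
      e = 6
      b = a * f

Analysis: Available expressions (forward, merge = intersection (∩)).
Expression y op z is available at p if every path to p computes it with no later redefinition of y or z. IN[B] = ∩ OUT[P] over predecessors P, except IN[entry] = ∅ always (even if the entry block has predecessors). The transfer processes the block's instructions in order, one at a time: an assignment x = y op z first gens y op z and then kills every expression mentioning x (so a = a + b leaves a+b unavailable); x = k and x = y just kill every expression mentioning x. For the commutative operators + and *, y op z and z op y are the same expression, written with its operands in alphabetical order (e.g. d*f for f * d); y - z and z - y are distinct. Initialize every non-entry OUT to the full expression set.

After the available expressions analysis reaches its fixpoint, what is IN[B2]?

Fixpoint table:
  B0:   IN={}   OUT={}
  B1:   IN={}   OUT={a*c}
  B2:   IN={a*c}   OUT={a*c, d-c}
  B3:   IN={}   OUT={}
  B4:   IN={}   OUT={}
  B5:   IN={}   OUT={}
  B6:   IN={}   OUT={}
  B7:   IN={}   OUT={}
  B8:   IN={}   OUT={a*f}

Merge at B2: IN[B2] = OUT[B1] = {a*c}

Answer: {a*c}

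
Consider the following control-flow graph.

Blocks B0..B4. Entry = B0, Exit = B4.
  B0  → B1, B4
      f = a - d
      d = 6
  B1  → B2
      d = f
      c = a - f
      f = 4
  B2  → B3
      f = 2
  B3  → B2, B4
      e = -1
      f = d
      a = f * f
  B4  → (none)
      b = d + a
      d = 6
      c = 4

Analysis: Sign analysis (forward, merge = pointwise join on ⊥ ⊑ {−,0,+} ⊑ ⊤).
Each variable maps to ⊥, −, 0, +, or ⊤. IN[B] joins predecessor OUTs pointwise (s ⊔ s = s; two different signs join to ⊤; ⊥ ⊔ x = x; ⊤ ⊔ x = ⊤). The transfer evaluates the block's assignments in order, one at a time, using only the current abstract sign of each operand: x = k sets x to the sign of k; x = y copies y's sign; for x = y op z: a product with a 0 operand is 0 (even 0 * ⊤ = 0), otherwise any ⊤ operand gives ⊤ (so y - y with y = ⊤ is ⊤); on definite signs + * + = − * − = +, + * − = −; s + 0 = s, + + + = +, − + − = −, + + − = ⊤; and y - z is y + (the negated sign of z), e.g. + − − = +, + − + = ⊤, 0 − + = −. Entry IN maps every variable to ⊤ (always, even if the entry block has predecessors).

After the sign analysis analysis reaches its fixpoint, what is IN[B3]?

Answer: {a: ⊤, b: ⊤, c: ⊤, d: ⊤, e: ⊤, f: +}

Working:
Per-block solution:
  B0: | IN=(all ⊤) | OUT={d:+; rest ⊤}
  B1: | IN={d:+; rest ⊤} | OUT={f:+; rest ⊤}
  B2: | IN=(all ⊤) | OUT={f:+; rest ⊤}
  B3: | IN={f:+; rest ⊤} | OUT={e:-; rest ⊤}
  B4: | IN=(all ⊤) | OUT={c:+, d:+; rest ⊤}

Merge at B3: IN[B3] = OUT[B2] = {a: ⊤, b: ⊤, c: ⊤, d: ⊤, e: ⊤, f: +}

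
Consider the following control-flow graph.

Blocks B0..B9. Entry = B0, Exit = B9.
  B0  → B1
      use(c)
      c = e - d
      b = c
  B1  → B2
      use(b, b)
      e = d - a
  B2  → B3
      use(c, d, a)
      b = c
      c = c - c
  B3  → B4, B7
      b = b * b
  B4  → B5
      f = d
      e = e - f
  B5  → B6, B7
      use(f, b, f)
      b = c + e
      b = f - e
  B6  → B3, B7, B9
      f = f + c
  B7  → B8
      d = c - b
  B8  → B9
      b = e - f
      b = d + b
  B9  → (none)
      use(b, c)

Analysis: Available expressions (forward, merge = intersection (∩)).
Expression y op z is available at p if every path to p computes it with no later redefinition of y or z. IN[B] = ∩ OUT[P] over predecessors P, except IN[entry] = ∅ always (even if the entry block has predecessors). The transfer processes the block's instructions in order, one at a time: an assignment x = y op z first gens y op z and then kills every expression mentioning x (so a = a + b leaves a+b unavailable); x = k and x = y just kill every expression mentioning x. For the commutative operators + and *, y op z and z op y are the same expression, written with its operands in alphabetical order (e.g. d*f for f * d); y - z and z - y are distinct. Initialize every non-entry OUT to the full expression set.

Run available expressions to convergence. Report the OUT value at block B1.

Answer: {d-a}

Derivation:
Per-block solution:
  B0:  IN={}  OUT={e-d}
  B1:  IN={e-d}  OUT={d-a}
  B2:  IN={d-a}  OUT={d-a}
  B3:  IN={d-a}  OUT={d-a}
  B4:  IN={d-a}  OUT={d-a}
  B5:  IN={d-a}  OUT={c+e, d-a, f-e}
  B6:  IN={c+e, d-a, f-e}  OUT={c+e, d-a}
  B7:  IN={d-a}  OUT={c-b}
  B8:  IN={c-b}  OUT={e-f}
  B9:  IN={}  OUT={}

Merge at B1: IN[B1] = OUT[B0] = {e-d}
Applying B1's transfer function to that IN value gives OUT[B1] (row B1 above).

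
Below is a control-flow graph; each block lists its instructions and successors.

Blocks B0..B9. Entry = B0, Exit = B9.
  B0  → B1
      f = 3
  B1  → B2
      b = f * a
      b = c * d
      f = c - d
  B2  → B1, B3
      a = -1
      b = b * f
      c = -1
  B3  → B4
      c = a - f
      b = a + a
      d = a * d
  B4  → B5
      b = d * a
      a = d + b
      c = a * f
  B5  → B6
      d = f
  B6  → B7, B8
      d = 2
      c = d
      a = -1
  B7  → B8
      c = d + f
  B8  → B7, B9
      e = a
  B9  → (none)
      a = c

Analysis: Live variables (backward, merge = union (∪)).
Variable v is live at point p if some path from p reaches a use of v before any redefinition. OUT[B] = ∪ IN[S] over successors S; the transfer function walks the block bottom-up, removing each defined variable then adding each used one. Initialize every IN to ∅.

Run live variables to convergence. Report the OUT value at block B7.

Per-block solution:
  B0:  IN={a, c, d}  OUT={a, c, d, f}
  B1:  IN={a, c, d, f}  OUT={b, d, f}
  B2:  IN={b, d, f}  OUT={a, c, d, f}
  B3:  IN={a, d, f}  OUT={a, d, f}
  B4:  IN={a, d, f}  OUT={f}
  B5:  IN={f}  OUT={f}
  B6:  IN={f}  OUT={a, c, d, f}
  B7:  IN={a, d, f}  OUT={a, c, d, f}
  B8:  IN={a, c, d, f}  OUT={a, c, d, f}
  B9:  IN={c}  OUT={}

Merge at B7: OUT[B7] = IN[B8] = {a, c, d, f}

Answer: {a, c, d, f}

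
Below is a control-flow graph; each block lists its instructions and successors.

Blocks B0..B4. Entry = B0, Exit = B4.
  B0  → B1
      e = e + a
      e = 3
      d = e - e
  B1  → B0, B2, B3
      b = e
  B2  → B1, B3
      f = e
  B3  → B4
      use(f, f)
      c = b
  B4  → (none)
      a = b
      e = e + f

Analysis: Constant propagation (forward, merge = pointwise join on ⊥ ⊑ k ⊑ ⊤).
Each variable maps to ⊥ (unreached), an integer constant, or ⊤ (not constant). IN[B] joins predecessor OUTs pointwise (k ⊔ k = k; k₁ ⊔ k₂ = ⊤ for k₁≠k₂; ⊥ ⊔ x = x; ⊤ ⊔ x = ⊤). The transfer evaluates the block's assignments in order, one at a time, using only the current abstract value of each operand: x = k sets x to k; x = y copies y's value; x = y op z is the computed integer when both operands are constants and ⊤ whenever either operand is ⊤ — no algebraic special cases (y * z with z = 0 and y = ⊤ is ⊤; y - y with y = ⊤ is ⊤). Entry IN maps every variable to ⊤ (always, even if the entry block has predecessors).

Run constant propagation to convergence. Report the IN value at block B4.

Fixpoint table:
  B0:   IN=(all ⊤)   OUT={d:0, e:3; rest ⊤}
  B1:   IN={d:0, e:3; rest ⊤}   OUT={b:3, d:0, e:3; rest ⊤}
  B2:   IN={b:3, d:0, e:3; rest ⊤}   OUT={b:3, d:0, e:3, f:3; rest ⊤}
  B3:   IN={b:3, d:0, e:3; rest ⊤}   OUT={b:3, c:3, d:0, e:3; rest ⊤}
  B4:   IN={b:3, c:3, d:0, e:3; rest ⊤}   OUT={a:3, b:3, c:3, d:0; rest ⊤}

Merge at B4: IN[B4] = OUT[B3] = {a: ⊤, b: 3, c: 3, d: 0, e: 3, f: ⊤}

Answer: {a: ⊤, b: 3, c: 3, d: 0, e: 3, f: ⊤}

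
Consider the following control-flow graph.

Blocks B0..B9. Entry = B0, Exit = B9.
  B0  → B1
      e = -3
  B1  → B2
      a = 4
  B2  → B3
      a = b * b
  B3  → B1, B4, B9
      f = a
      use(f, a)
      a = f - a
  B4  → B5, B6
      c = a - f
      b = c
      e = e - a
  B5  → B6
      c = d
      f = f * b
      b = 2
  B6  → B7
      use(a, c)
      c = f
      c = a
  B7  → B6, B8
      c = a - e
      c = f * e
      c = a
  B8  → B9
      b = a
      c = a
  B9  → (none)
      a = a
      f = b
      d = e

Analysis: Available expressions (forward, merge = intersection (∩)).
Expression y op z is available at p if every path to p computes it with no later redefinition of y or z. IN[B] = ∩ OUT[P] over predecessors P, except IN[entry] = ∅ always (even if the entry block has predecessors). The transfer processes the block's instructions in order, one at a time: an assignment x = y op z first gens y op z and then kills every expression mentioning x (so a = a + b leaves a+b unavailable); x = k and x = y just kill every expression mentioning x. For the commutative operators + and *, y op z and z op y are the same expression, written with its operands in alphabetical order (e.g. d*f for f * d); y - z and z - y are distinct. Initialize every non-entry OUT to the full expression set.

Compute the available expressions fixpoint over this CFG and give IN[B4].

Per-block solution:
  B0: | IN={} | OUT={}
  B1: | IN={} | OUT={}
  B2: | IN={} | OUT={b*b}
  B3: | IN={b*b} | OUT={b*b}
  B4: | IN={b*b} | OUT={a-f}
  B5: | IN={a-f} | OUT={}
  B6: | IN={} | OUT={}
  B7: | IN={} | OUT={a-e, e*f}
  B8: | IN={a-e, e*f} | OUT={a-e, e*f}
  B9: | IN={} | OUT={}

Merge at B4: IN[B4] = OUT[B3] = {b*b}

Answer: {b*b}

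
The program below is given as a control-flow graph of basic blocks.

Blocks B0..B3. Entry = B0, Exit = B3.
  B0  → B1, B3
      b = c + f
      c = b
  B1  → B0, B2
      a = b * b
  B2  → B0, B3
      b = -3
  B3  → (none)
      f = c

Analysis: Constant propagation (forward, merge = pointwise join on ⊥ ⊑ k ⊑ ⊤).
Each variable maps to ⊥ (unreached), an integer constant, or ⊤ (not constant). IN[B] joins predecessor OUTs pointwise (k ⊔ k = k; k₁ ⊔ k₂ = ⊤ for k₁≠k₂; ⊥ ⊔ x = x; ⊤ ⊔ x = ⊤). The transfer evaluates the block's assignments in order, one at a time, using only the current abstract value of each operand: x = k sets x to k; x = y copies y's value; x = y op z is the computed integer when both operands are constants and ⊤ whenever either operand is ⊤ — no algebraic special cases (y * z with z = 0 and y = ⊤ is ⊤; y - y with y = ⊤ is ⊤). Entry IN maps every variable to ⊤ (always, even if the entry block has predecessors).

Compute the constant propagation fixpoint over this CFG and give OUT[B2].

Per-block solution:
  B0:  IN=(all ⊤)  OUT=(all ⊤)
  B1:  IN=(all ⊤)  OUT=(all ⊤)
  B2:  IN=(all ⊤)  OUT={b:-3; rest ⊤}
  B3:  IN=(all ⊤)  OUT=(all ⊤)

Merge at B2: IN[B2] = OUT[B1] = {a: ⊤, b: ⊤, c: ⊤, d: ⊤, e: ⊤, f: ⊤}
Applying B2's transfer function to that IN value gives OUT[B2] (row B2 above).

Answer: {a: ⊤, b: -3, c: ⊤, d: ⊤, e: ⊤, f: ⊤}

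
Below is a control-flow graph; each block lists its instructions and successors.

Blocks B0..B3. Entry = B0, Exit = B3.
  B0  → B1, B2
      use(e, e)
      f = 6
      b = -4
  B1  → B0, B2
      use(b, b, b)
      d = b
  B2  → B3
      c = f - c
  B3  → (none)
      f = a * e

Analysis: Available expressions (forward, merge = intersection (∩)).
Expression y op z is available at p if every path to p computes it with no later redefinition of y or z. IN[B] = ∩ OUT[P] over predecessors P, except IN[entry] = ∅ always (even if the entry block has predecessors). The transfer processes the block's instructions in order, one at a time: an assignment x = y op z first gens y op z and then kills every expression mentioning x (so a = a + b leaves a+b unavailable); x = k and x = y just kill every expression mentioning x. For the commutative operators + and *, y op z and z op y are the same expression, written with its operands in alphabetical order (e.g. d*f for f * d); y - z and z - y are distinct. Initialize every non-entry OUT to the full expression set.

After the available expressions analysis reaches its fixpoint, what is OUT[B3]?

Answer: {a*e}

Working:
Converged values:
  B0:   IN={}   OUT={}
  B1:   IN={}   OUT={}
  B2:   IN={}   OUT={}
  B3:   IN={}   OUT={a*e}

Merge at B3: IN[B3] = OUT[B2] = {}
Applying B3's transfer function to that IN value gives OUT[B3] (row B3 above).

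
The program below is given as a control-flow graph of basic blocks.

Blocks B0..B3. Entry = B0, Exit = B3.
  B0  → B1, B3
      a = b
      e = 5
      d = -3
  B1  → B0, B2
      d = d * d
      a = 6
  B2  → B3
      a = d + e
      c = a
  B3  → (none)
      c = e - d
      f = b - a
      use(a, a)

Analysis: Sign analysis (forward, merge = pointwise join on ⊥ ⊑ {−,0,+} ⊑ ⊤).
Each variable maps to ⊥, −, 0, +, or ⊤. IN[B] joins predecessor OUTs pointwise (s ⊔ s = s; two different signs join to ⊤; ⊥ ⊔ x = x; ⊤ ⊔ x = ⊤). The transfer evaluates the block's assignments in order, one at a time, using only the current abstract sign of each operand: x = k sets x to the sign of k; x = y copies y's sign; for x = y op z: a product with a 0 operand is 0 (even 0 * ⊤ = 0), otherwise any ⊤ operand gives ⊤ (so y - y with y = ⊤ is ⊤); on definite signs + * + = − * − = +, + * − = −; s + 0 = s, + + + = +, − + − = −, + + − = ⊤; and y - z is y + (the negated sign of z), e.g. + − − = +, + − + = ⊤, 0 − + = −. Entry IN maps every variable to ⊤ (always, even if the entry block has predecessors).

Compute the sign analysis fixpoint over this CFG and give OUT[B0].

Answer: {a: ⊤, b: ⊤, c: ⊤, d: -, e: +, f: ⊤}

Derivation:
Per-block solution:
  B0: | IN=(all ⊤) | OUT={d:-, e:+; rest ⊤}
  B1: | IN={d:-, e:+; rest ⊤} | OUT={a:+, d:+, e:+; rest ⊤}
  B2: | IN={a:+, d:+, e:+; rest ⊤} | OUT={a:+, c:+, d:+, e:+; rest ⊤}
  B3: | IN={e:+; rest ⊤} | OUT={e:+; rest ⊤}

Merge at B0 (entry node, so the boundary value (all ⊤) is joined with the incoming edge(s)): IN[B0] = (all ⊤) ⊔ OUT[B1] = {a: ⊤, b: ⊤, c: ⊤, d: ⊤, e: ⊤, f: ⊤}
Applying B0's transfer function to that IN value gives OUT[B0] (row B0 above).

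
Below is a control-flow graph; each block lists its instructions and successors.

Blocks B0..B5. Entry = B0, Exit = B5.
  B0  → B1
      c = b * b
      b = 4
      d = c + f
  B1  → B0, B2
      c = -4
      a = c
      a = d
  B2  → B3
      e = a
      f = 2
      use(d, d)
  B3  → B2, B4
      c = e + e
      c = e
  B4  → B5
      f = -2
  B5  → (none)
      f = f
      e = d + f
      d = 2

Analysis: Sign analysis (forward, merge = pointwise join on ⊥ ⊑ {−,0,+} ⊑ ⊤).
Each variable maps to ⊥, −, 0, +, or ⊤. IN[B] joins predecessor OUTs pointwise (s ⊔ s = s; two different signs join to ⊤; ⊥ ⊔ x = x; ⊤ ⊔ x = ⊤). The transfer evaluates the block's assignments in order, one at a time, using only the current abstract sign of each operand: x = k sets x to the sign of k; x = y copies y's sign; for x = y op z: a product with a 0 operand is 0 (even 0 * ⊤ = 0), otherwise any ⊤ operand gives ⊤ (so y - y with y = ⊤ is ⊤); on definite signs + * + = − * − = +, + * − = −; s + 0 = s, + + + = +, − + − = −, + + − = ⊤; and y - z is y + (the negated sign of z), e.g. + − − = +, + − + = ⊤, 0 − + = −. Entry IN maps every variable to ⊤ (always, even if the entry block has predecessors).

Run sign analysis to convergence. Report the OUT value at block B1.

Answer: {a: ⊤, b: +, c: -, d: ⊤, e: ⊤, f: ⊤}

Trace:
Per-block solution:
  B0:  IN=(all ⊤)  OUT={b:+; rest ⊤}
  B1:  IN={b:+; rest ⊤}  OUT={b:+, c:-; rest ⊤}
  B2:  IN={b:+; rest ⊤}  OUT={b:+, f:+; rest ⊤}
  B3:  IN={b:+, f:+; rest ⊤}  OUT={b:+, f:+; rest ⊤}
  B4:  IN={b:+, f:+; rest ⊤}  OUT={b:+, f:-; rest ⊤}
  B5:  IN={b:+, f:-; rest ⊤}  OUT={b:+, d:+, f:-; rest ⊤}

Merge at B1: IN[B1] = OUT[B0] = {a: ⊤, b: +, c: ⊤, d: ⊤, e: ⊤, f: ⊤}
Applying B1's transfer function to that IN value gives OUT[B1] (row B1 above).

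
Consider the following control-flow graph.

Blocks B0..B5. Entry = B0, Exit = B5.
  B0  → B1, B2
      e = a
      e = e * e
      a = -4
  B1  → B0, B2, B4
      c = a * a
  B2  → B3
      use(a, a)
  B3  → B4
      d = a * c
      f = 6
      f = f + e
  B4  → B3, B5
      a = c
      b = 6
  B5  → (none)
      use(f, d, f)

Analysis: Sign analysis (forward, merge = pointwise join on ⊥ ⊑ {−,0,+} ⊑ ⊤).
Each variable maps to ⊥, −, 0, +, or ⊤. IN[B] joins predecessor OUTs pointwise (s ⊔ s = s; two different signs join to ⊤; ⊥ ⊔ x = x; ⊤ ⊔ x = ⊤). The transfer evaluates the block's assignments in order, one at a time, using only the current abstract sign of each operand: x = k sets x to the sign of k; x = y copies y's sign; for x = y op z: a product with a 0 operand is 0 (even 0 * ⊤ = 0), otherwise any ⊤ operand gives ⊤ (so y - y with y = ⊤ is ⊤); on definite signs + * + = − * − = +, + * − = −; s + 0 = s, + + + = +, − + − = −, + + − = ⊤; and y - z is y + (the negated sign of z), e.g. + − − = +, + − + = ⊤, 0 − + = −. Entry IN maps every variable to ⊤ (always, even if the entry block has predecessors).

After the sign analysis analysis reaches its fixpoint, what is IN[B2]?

Fixpoint table:
  B0:   IN=(all ⊤)   OUT={a:-; rest ⊤}
  B1:   IN={a:-; rest ⊤}   OUT={a:-, c:+; rest ⊤}
  B2:   IN={a:-; rest ⊤}   OUT={a:-; rest ⊤}
  B3:   IN=(all ⊤)   OUT=(all ⊤)
  B4:   IN=(all ⊤)   OUT={b:+; rest ⊤}
  B5:   IN={b:+; rest ⊤}   OUT={b:+; rest ⊤}

Merge at B2: IN[B2] = OUT[B0] ⊔ OUT[B1] = {a: -, b: ⊤, c: ⊤, d: ⊤, e: ⊤, f: ⊤}

Answer: {a: -, b: ⊤, c: ⊤, d: ⊤, e: ⊤, f: ⊤}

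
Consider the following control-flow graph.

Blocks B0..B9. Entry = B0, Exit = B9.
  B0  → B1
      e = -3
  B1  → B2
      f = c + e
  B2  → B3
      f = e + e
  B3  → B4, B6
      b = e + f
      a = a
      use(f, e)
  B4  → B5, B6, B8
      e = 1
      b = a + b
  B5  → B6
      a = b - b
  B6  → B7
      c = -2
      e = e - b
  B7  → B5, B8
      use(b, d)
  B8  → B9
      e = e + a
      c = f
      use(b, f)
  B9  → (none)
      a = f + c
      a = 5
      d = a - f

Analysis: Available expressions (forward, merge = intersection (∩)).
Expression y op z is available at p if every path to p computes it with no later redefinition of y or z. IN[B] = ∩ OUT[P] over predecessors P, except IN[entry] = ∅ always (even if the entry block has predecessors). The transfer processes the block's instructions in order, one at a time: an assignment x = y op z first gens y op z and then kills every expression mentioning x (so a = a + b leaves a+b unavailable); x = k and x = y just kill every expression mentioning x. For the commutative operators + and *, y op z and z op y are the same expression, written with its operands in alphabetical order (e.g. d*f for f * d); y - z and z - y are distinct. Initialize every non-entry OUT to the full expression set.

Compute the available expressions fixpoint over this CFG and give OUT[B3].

Answer: {c+e, e+e, e+f}

Trace:
Fixpoint table:
  B0:   IN={}   OUT={}
  B1:   IN={}   OUT={c+e}
  B2:   IN={c+e}   OUT={c+e, e+e}
  B3:   IN={c+e, e+e}   OUT={c+e, e+e, e+f}
  B4:   IN={c+e, e+e, e+f}   OUT={}
  B5:   IN={}   OUT={b-b}
  B6:   IN={}   OUT={}
  B7:   IN={}   OUT={}
  B8:   IN={}   OUT={}
  B9:   IN={}   OUT={a-f, c+f}

Merge at B3: IN[B3] = OUT[B2] = {c+e, e+e}
Applying B3's transfer function to that IN value gives OUT[B3] (row B3 above).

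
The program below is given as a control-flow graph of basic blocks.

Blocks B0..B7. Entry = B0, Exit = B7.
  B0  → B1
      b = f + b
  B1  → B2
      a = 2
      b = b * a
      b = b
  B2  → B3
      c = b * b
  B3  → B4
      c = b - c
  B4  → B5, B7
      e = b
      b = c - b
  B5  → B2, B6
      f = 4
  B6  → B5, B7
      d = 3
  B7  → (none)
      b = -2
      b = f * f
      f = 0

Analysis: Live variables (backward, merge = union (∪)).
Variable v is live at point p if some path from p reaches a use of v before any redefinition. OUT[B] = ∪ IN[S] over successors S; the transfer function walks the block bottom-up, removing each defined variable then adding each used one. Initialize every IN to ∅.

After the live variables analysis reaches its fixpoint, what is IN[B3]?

Answer: {b, c, f}

Trace:
Converged values:
  B0:  IN={b, f}  OUT={b, f}
  B1:  IN={b, f}  OUT={b, f}
  B2:  IN={b, f}  OUT={b, c, f}
  B3:  IN={b, c, f}  OUT={b, c, f}
  B4:  IN={b, c, f}  OUT={b, f}
  B5:  IN={b}  OUT={b, f}
  B6:  IN={b, f}  OUT={b, f}
  B7:  IN={f}  OUT={}

Merge at B3: OUT[B3] = IN[B4] = {b, c, f}
Applying B3's transfer function to that OUT value gives IN[B3] (row B3 above).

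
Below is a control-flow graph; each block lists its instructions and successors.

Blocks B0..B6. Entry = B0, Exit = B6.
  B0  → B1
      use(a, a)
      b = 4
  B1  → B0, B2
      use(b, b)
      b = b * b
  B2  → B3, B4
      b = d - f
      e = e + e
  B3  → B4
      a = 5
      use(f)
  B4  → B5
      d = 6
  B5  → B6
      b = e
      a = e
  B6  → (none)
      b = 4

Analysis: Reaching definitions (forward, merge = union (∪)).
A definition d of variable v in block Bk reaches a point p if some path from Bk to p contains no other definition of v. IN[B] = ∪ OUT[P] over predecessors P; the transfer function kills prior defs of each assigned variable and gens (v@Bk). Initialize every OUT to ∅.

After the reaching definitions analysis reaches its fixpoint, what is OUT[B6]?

Converged values:
  B0:  IN={b@B1}  OUT={b@B0}
  B1:  IN={b@B0}  OUT={b@B1}
  B2:  IN={b@B1}  OUT={b@B2, e@B2}
  B3:  IN={b@B2, e@B2}  OUT={a@B3, b@B2, e@B2}
  B4:  IN={a@B3, b@B2, e@B2}  OUT={a@B3, b@B2, d@B4, e@B2}
  B5:  IN={a@B3, b@B2, d@B4, e@B2}  OUT={a@B5, b@B5, d@B4, e@B2}
  B6:  IN={a@B5, b@B5, d@B4, e@B2}  OUT={a@B5, b@B6, d@B4, e@B2}

Merge at B6: IN[B6] = OUT[B5] = {a@B5, b@B5, d@B4, e@B2}
Applying B6's transfer function to that IN value gives OUT[B6] (row B6 above).

Answer: {a@B5, b@B6, d@B4, e@B2}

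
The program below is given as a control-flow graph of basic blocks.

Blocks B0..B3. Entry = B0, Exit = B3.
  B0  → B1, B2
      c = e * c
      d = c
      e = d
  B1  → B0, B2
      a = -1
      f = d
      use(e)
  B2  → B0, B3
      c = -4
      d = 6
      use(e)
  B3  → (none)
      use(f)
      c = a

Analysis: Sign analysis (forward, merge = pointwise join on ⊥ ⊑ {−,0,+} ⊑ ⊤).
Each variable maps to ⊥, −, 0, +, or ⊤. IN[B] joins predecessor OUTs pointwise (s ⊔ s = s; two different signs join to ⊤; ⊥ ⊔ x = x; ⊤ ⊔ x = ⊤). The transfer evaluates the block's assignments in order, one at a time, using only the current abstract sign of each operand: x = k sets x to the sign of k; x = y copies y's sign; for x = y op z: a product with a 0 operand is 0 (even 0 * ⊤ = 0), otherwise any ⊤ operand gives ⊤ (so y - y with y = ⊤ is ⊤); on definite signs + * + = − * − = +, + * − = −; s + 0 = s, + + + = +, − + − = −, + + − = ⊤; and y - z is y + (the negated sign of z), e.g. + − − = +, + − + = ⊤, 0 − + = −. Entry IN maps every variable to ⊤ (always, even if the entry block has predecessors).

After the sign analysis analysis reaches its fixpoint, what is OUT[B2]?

Answer: {a: ⊤, b: ⊤, c: -, d: +, e: ⊤, f: ⊤}

Working:
Per-block solution:
  B0: | IN=(all ⊤) | OUT=(all ⊤)
  B1: | IN=(all ⊤) | OUT={a:-; rest ⊤}
  B2: | IN=(all ⊤) | OUT={c:-, d:+; rest ⊤}
  B3: | IN={c:-, d:+; rest ⊤} | OUT={d:+; rest ⊤}

Merge at B2: IN[B2] = OUT[B0] ⊔ OUT[B1] = {a: ⊤, b: ⊤, c: ⊤, d: ⊤, e: ⊤, f: ⊤}
Applying B2's transfer function to that IN value gives OUT[B2] (row B2 above).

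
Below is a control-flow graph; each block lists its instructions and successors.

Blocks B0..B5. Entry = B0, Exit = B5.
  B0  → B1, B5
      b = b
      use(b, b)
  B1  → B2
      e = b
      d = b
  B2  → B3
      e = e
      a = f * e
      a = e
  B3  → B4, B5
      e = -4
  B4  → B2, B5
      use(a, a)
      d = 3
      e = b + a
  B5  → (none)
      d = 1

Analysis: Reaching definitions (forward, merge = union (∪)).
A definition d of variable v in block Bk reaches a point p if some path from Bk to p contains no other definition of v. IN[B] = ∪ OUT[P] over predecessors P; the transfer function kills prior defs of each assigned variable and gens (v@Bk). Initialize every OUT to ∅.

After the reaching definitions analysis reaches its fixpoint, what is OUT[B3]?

Answer: {a@B2, b@B0, d@B1, d@B4, e@B3}

Derivation:
Fixpoint table:
  B0:  IN={}  OUT={b@B0}
  B1:  IN={b@B0}  OUT={b@B0, d@B1, e@B1}
  B2:  IN={a@B2, b@B0, d@B1, d@B4, e@B1, e@B4}  OUT={a@B2, b@B0, d@B1, d@B4, e@B2}
  B3:  IN={a@B2, b@B0, d@B1, d@B4, e@B2}  OUT={a@B2, b@B0, d@B1, d@B4, e@B3}
  B4:  IN={a@B2, b@B0, d@B1, d@B4, e@B3}  OUT={a@B2, b@B0, d@B4, e@B4}
  B5:  IN={a@B2, b@B0, d@B1, d@B4, e@B3, e@B4}  OUT={a@B2, b@B0, d@B5, e@B3, e@B4}

Merge at B3: IN[B3] = OUT[B2] = {a@B2, b@B0, d@B1, d@B4, e@B2}
Applying B3's transfer function to that IN value gives OUT[B3] (row B3 above).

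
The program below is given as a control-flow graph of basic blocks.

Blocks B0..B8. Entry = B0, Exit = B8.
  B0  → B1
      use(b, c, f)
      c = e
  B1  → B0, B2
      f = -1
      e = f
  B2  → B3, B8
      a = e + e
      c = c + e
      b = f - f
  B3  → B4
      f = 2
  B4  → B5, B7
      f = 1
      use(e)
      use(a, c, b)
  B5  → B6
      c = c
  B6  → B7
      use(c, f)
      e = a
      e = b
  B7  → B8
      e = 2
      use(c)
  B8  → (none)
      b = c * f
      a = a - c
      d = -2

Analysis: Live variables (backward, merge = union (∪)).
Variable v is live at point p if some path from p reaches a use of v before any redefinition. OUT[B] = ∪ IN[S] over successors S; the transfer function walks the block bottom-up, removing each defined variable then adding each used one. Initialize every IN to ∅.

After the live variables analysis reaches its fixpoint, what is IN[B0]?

Converged values:
  B0:  IN={b, c, e, f}  OUT={b, c}
  B1:  IN={b, c}  OUT={b, c, e, f}
  B2:  IN={c, e, f}  OUT={a, b, c, e, f}
  B3:  IN={a, b, c, e}  OUT={a, b, c, e}
  B4:  IN={a, b, c, e}  OUT={a, b, c, f}
  B5:  IN={a, b, c, f}  OUT={a, b, c, f}
  B6:  IN={a, b, c, f}  OUT={a, c, f}
  B7:  IN={a, c, f}  OUT={a, c, f}
  B8:  IN={a, c, f}  OUT={}

Merge at B0: OUT[B0] = IN[B1] = {b, c}
Applying B0's transfer function to that OUT value gives IN[B0] (row B0 above).

Answer: {b, c, e, f}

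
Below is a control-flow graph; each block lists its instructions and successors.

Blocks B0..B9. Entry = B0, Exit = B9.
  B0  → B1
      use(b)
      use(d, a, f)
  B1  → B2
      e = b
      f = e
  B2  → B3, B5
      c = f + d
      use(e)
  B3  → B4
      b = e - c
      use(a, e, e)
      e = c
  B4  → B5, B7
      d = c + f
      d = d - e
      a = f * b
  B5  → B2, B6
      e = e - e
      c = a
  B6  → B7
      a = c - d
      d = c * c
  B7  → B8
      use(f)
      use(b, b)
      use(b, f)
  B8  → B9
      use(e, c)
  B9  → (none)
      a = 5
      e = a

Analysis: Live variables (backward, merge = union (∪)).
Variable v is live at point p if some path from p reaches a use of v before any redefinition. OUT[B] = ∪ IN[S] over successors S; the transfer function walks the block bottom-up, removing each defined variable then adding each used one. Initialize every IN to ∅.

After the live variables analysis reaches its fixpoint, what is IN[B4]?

Converged values:
  B0: | IN={a, b, d, f} | OUT={a, b, d}
  B1: | IN={a, b, d} | OUT={a, b, d, e, f}
  B2: | IN={a, b, d, e, f} | OUT={a, b, c, d, e, f}
  B3: | IN={a, c, e, f} | OUT={b, c, e, f}
  B4: | IN={b, c, e, f} | OUT={a, b, c, d, e, f}
  B5: | IN={a, b, d, e, f} | OUT={a, b, c, d, e, f}
  B6: | IN={b, c, d, e, f} | OUT={b, c, e, f}
  B7: | IN={b, c, e, f} | OUT={c, e}
  B8: | IN={c, e} | OUT={}
  B9: | IN={} | OUT={}

Merge at B4: OUT[B4] = IN[B5] ⊔ IN[B7] = {a, b, c, d, e, f}
Applying B4's transfer function to that OUT value gives IN[B4] (row B4 above).

Answer: {b, c, e, f}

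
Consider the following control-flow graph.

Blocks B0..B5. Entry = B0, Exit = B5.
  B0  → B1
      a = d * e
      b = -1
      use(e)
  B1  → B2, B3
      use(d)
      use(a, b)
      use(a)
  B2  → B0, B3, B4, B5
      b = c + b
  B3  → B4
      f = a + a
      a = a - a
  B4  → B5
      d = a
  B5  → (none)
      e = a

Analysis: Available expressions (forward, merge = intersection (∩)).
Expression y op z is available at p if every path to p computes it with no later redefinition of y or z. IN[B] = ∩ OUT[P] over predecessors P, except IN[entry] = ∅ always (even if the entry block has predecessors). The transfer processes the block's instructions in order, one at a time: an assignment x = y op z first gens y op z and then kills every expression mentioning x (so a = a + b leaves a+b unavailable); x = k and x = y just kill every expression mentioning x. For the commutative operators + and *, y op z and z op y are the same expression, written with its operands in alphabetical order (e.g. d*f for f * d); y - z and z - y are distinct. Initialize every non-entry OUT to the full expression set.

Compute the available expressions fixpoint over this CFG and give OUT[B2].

Answer: {d*e}

Derivation:
Per-block solution:
  B0:  IN={}  OUT={d*e}
  B1:  IN={d*e}  OUT={d*e}
  B2:  IN={d*e}  OUT={d*e}
  B3:  IN={d*e}  OUT={d*e}
  B4:  IN={d*e}  OUT={}
  B5:  IN={}  OUT={}

Merge at B2: IN[B2] = OUT[B1] = {d*e}
Applying B2's transfer function to that IN value gives OUT[B2] (row B2 above).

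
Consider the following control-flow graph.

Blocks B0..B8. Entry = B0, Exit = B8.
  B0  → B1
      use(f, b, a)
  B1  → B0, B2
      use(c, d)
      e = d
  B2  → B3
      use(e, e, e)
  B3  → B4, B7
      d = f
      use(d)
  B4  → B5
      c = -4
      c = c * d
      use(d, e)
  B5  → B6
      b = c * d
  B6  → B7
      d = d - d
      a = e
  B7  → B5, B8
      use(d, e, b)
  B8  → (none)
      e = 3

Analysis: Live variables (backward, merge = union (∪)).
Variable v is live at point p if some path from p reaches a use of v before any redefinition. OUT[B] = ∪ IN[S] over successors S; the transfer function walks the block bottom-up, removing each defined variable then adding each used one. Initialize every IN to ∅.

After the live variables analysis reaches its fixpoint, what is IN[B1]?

Fixpoint table:
  B0:   IN={a, b, c, d, f}   OUT={a, b, c, d, f}
  B1:   IN={a, b, c, d, f}   OUT={a, b, c, d, e, f}
  B2:   IN={b, c, e, f}   OUT={b, c, e, f}
  B3:   IN={b, c, e, f}   OUT={b, c, d, e}
  B4:   IN={d, e}   OUT={c, d, e}
  B5:   IN={c, d, e}   OUT={b, c, d, e}
  B6:   IN={b, c, d, e}   OUT={b, c, d, e}
  B7:   IN={b, c, d, e}   OUT={c, d, e}
  B8:   IN={}   OUT={}

Merge at B1: OUT[B1] = IN[B0] ⊔ IN[B2] = {a, b, c, d, e, f}
Applying B1's transfer function to that OUT value gives IN[B1] (row B1 above).

Answer: {a, b, c, d, f}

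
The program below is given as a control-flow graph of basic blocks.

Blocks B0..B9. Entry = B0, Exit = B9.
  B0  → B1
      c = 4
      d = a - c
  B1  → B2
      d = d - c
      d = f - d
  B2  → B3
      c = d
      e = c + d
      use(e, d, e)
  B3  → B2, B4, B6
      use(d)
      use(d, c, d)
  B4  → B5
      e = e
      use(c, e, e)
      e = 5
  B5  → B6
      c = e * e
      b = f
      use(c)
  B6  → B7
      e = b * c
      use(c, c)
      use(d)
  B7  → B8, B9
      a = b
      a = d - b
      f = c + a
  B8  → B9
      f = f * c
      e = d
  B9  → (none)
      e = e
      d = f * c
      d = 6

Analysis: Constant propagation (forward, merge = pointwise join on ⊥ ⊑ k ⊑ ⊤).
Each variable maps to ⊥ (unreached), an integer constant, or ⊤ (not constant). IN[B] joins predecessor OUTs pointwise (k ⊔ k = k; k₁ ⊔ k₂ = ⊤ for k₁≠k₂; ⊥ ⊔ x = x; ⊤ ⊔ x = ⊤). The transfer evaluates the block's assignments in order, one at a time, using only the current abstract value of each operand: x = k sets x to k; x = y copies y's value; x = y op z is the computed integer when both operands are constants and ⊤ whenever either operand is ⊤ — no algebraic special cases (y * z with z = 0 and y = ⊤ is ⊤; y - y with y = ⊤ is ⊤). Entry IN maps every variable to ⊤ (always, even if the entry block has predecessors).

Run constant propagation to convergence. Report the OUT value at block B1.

Converged values:
  B0:   IN=(all ⊤)   OUT={c:4; rest ⊤}
  B1:   IN={c:4; rest ⊤}   OUT={c:4; rest ⊤}
  B2:   IN=(all ⊤)   OUT=(all ⊤)
  B3:   IN=(all ⊤)   OUT=(all ⊤)
  B4:   IN=(all ⊤)   OUT={e:5; rest ⊤}
  B5:   IN={e:5; rest ⊤}   OUT={c:25, e:5; rest ⊤}
  B6:   IN=(all ⊤)   OUT=(all ⊤)
  B7:   IN=(all ⊤)   OUT=(all ⊤)
  B8:   IN=(all ⊤)   OUT=(all ⊤)
  B9:   IN=(all ⊤)   OUT={d:6; rest ⊤}

Merge at B1: IN[B1] = OUT[B0] = {a: ⊤, b: ⊤, c: 4, d: ⊤, e: ⊤, f: ⊤}
Applying B1's transfer function to that IN value gives OUT[B1] (row B1 above).

Answer: {a: ⊤, b: ⊤, c: 4, d: ⊤, e: ⊤, f: ⊤}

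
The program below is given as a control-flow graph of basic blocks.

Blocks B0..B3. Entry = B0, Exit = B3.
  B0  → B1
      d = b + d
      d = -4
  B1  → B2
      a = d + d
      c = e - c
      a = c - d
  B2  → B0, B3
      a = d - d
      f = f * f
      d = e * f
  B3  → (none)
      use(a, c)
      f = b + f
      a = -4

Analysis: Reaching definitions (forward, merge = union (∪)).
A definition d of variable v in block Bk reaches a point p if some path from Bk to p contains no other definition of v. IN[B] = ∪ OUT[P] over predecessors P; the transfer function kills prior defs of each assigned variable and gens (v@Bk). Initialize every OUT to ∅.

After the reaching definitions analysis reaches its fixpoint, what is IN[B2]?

Answer: {a@B1, c@B1, d@B0, f@B2}

Trace:
Fixpoint table:
  B0:   IN={a@B2, c@B1, d@B2, f@B2}   OUT={a@B2, c@B1, d@B0, f@B2}
  B1:   IN={a@B2, c@B1, d@B0, f@B2}   OUT={a@B1, c@B1, d@B0, f@B2}
  B2:   IN={a@B1, c@B1, d@B0, f@B2}   OUT={a@B2, c@B1, d@B2, f@B2}
  B3:   IN={a@B2, c@B1, d@B2, f@B2}   OUT={a@B3, c@B1, d@B2, f@B3}

Merge at B2: IN[B2] = OUT[B1] = {a@B1, c@B1, d@B0, f@B2}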